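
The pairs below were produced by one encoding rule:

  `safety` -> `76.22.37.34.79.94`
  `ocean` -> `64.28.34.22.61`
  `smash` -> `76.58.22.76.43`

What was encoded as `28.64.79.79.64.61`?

cotton

s(#19)→76 and a(#1)→22: differences scale by 3, so n = 3·pos + 19. The formula is n = 3×(alphabet index, a=1) + 19.
Decoding 28.64.79.79.64.61: 28→(28−19)÷3=3=c, 64→(64−19)÷3=15=o, 79→(79−19)÷3=20=t, 79→(79−19)÷3=20=t, 64→(64−19)÷3=15=o, 61→(61−19)÷3=14=n.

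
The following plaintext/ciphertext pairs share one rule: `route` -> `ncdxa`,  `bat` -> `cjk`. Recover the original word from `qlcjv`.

match

Two steps: reverse the string, then apply a Caesar shift of +9.
Decoding qlcjv: shift back: q−9=h, l−9=c, c−9=t, j−9=a, v−9=m → hctam; then reverse → match.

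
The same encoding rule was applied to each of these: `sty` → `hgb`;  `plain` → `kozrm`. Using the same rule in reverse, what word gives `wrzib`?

Each pair mirrors across the alphabet (s↔h, t↔g, y↔b): positions sum to 25. This is the alphabet-reversal cipher (Atbash): a becomes z, b becomes y, etc.
Decoding wrzib: w↔d, r↔i, z↔a, i↔r, b↔y.

diary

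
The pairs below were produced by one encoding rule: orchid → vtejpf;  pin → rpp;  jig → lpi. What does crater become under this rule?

ethvlt

The shift depends on letter class: consonant r→t is +2, but vowel o→v is +7. The rule splits by letter class: vowels +7, consonants +2.
Applying it to crater: c(cons)+2=e, r(cons)+2=t, a(vowel)+7=h, t(cons)+2=v, e(vowel)+7=l, r(cons)+2=t.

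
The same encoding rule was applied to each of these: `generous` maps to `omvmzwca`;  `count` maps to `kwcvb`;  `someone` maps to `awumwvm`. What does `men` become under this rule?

Every letter moves 8 places later in the alphabet, wrapping around z→a.
For men: m+8=u, e+8=m, n+8=v.

umv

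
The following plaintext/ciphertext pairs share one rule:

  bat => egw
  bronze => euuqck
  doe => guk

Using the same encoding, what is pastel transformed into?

sgvwko

The shift depends on letter class: consonant b→e is +3, but vowel a→g is +6. The rule splits by letter class: vowels +6, consonants +3.
On pastel: p(cons)+3=s, a(vowel)+6=g, s(cons)+3=v, t(cons)+3=w, e(vowel)+6=k, l(cons)+3=o.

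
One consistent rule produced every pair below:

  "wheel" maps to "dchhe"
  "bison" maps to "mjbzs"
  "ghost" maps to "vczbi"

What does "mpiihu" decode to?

butter

This is an affine cipher: with a=0,…,z=25, each position x becomes (7x+5) mod 26.
Reversing it on mpiihu: m(12)→15·(12−5)≡1=b; p(15)→15·(15−5)≡20=u; i(8)→15·(8−5)≡19=t; i(8)→15·(8−5)≡19=t; h(7)→15·(7−5)≡4=e; u(20)→15·(20−5)≡17=r (all mod 26).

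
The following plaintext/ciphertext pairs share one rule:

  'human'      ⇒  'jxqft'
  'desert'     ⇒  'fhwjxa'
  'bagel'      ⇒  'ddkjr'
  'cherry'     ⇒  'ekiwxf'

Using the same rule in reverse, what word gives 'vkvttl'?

throne

In human: h→j is +2, u→x is +3, m→q is +4, a→f is +5 — the shift increases by 1 each position. Each letter shifts forward by (position + 2), i.e. 2, 3, 4, … — the shift grows by one for each successive letter.
Decoding vkvttl: v−2=t, k−3=h, v−4=r, t−5=o, t−6=n, l−7=e.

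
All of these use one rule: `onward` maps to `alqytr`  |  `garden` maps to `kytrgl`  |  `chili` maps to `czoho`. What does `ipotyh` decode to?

spiral

o(14)→a(0) and n(13)→l(11) fit y≡15x+24 (mod 26); the inverse of 15 mod 26 is 7. Each letter's alphabet position (a=0..z=25) is mapped through 15·x+24 mod 26 — an affine cipher.
Decoding ipotyh: i(8)→7·(8−24)≡18=s; p(15)→7·(15−24)≡15=p; o(14)→7·(14−24)≡8=i; t(19)→7·(19−24)≡17=r; y(24)→7·(24−24)≡0=a; h(7)→7·(7−24)≡11=l (all mod 26).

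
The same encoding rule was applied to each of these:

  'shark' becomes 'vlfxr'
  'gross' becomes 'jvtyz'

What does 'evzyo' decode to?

In shark: s→v is +3, h→l is +4, a→f is +5, r→x is +6 — the shift increases by 1 each position. The shift increases by 1 at each position, starting from +3: 3, 4, 5, ….
Undoing it on evzyo: e−3=b, v−4=r, z−5=u, y−6=s, o−7=h.

brush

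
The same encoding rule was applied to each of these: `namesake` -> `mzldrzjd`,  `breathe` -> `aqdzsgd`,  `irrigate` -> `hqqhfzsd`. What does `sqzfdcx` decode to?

tragedy

Compare letters: n→m is +25, a→z is +25, m→l is +25 — a constant shift. Every letter moves 25 places later in the alphabet, wrapping around z→a.
Reversing it on sqzfdcx: s−25=t, q−25=r, z−25=a, f−25=g, d−25=e, c−25=d, x−25=y.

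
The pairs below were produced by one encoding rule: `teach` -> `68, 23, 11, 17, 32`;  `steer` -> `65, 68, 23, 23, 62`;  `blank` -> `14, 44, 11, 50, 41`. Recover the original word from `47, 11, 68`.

t(#20)→68 and e(#5)→23: differences scale by 3, so n = 3·pos + 8. With a=1..z=26, the number is 3·pos + 8.
Reversing it on 47, 11, 68: 47→(47−8)÷3=13=m, 11→(11−8)÷3=1=a, 68→(68−8)÷3=20=t.

mat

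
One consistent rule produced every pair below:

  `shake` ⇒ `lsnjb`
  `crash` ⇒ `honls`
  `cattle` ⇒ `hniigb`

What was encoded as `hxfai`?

s(18)→l(11) and h(7)→s(18) fit y≡23x+13 (mod 26); the inverse of 23 mod 26 is 17. Each letter's alphabet position (a=0..z=25) is mapped through 23·x+13 mod 26 — an affine cipher.
Decoding hxfai: h(7)→17·(7−13)≡2=c; x(23)→17·(23−13)≡14=o; f(5)→17·(5−13)≡20=u; a(0)→17·(0−13)≡13=n; i(8)→17·(8−13)≡19=t (all mod 26).

count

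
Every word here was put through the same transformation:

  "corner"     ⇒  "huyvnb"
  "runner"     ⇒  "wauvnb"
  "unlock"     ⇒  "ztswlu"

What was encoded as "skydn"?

In corner: c→h is +5, o→u is +6, r→y is +7, n→v is +8 — the shift increases by 1 each position. Letter i (0-indexed) is shifted by i+5, so successive shifts are 5, 6, 7, ….
Undoing it on skydn: s−5=n, k−6=e, y−7=r, d−8=v, n−9=e.

nerve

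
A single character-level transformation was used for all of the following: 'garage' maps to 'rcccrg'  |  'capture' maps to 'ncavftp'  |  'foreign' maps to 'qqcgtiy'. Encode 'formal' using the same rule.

qqcoln

Shifts by position in garage: pos 0: g→r (+11), pos 1: a→c (+2), pos 2: r→c (+11), pos 3: a→c (+2) — repeating every 2. The shifts repeat in a cycle of length 2: positions 0,1,… shift by +11, +2, then the pattern repeats.
Applying it to formal: f+11=q, o+2=q, r+11=c, m+2=o, a+11=l, l+2=n.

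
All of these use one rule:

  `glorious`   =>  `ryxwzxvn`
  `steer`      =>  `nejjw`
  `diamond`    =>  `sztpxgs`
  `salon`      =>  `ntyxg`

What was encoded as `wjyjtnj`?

release

g(6)→r(17) and l(11)→y(24) fit y≡17x+19 (mod 26); the inverse of 17 mod 26 is 23. Treating letters as 0–25, the rule is x ↦ 17x + 19 (mod 26).
Decoding wjyjtnj: w(22)→23·(22−19)≡17=r; j(9)→23·(9−19)≡4=e; y(24)→23·(24−19)≡11=l; j(9)→23·(9−19)≡4=e; t(19)→23·(19−19)≡0=a; n(13)→23·(13−19)≡18=s; j(9)→23·(9−19)≡4=e (all mod 26).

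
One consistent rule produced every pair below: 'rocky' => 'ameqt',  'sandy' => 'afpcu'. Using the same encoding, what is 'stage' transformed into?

gicvu

The output letters match the input read backwards, each shifted +2: rocky reversed is ykcor. Two steps: reverse the string, then apply a Caesar shift of +2.
Applying it to stage: reverse → egats; then shift: e+2=g, g+2=i, a+2=c, t+2=v, s+2=u.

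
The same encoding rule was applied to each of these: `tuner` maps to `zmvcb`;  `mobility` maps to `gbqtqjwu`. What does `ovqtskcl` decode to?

duckling

The output letters match the input read backwards, each shifted +8: tuner reversed is renut. The word is reversed, then every letter is shifted forward by 8.
Decoding ovqtskcl: shift back: o−8=g, v−8=n, q−8=i, t−8=l, s−8=k, k−8=c, c−8=u, l−8=d → gnilkcud; then reverse → duckling.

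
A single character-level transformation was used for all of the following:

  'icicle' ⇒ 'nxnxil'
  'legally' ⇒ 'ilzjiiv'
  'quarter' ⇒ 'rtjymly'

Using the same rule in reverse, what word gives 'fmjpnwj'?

stamina

i(8)→n(13) and c(2)→x(23) fit y≡7x+9 (mod 26); the inverse of 7 mod 26 is 15. Each letter's alphabet position (a=0..z=25) is mapped through 7·x+9 mod 26 — an affine cipher.
Undoing it on fmjpnwj: f(5)→15·(5−9)≡18=s; m(12)→15·(12−9)≡19=t; j(9)→15·(9−9)≡0=a; p(15)→15·(15−9)≡12=m; n(13)→15·(13−9)≡8=i; w(22)→15·(22−9)≡13=n; j(9)→15·(9−9)≡0=a (all mod 26).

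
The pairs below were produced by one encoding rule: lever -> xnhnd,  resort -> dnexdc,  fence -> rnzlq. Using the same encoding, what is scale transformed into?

Shifts by position in lever: pos 0: l→x (+12), pos 1: e→n (+9), pos 2: v→h (+12), pos 3: e→n (+9) — repeating every 2. The shifts repeat in a cycle of length 2: positions 0,1,… shift by +12, +9, then the pattern repeats.
For scale: s+12=e, c+9=l, a+12=m, l+9=u, e+12=q.

elmuq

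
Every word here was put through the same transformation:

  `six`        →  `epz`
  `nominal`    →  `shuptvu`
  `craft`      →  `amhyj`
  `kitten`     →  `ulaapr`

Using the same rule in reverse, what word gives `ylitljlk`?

december

The output letters match the input read backwards, each shifted +7: six reversed is xis. Two steps: reverse the string, then apply a Caesar shift of +7.
Undoing it on ylitljlk: shift back: y−7=r, l−7=e, i−7=b, t−7=m, l−7=e, j−7=c, l−7=e, k−7=d → rebmeced; then reverse → december.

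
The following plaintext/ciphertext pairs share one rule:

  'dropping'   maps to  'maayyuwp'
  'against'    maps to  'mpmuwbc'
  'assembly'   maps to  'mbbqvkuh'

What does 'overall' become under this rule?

The rule splits by letter class: vowels +12, consonants +9.
Applying it to overall: o(vowel)+12=a, v(cons)+9=e, e(vowel)+12=q, r(cons)+9=a, a(vowel)+12=m, l(cons)+9=u, l(cons)+9=u.

aeqamuu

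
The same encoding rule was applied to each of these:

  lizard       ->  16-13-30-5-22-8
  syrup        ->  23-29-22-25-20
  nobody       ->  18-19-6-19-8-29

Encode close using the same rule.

l is letter #12 and maps to 16: an offset of 4. Each letter is replaced by its alphabet position (a=1..z=26) + 4.
For close: c=3→7, l=12→16, o=15→19, s=19→23, e=5→9.

7-16-19-23-9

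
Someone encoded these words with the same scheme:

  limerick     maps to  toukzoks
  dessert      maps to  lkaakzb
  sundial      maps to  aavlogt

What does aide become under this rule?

The shift depends on letter class: consonant l→t is +8, but vowel i→o is +6. Vowels shift forward by 6 and consonants shift forward by 8.
For aide: a(vowel)+6=g, i(vowel)+6=o, d(cons)+8=l, e(vowel)+6=k.

golk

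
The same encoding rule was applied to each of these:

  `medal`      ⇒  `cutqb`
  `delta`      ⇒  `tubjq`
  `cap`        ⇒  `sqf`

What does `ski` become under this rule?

iay

Each letter is shifted forward by 16 in the alphabet (a Caesar shift of +16).
On ski: s+16=i, k+16=a, i+16=y.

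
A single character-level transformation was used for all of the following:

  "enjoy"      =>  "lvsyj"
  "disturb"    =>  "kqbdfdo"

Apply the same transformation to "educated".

lldmlfrr

The shift increases by 1 at each position, starting from +7: 7, 8, 9, ….
Applying it to educated: e+7=l, d+8=l, u+9=d, c+10=m, a+11=l, t+12=f, e+13=r, d+14=r.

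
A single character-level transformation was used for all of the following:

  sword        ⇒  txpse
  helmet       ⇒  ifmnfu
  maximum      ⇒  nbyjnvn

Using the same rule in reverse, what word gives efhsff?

degree

Compare letters: s→t is +1, w→x is +1, o→p is +1 — a constant shift. Every letter moves 1 place later in the alphabet, wrapping around z→a.
Reversing it on efhsff: e−1=d, f−1=e, h−1=g, s−1=r, f−1=e, f−1=e.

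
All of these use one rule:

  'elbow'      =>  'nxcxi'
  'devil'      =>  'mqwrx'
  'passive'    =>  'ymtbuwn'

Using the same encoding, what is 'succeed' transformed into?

A repeating key of period 3 is used — shifts +9, +12, +1 over and over.
For succeed: s+9=b, u+12=g, c+1=d, c+9=l, e+12=q, e+1=f, d+9=m.

bgdlqfm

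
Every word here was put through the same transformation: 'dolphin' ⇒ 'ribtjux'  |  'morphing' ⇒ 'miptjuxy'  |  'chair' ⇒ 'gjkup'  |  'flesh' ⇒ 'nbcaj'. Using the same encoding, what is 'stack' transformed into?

This is an affine cipher: with a=0,…,z=25, each position x becomes (11x+10) mod 26.
On stack: s(18)→11·18+10≡0=a; t(19)→11·19+10≡11=l; a(0)→11·0+10≡10=k; c(2)→11·2+10≡6=g; k(10)→11·10+10≡16=q (all mod 26).

alkgq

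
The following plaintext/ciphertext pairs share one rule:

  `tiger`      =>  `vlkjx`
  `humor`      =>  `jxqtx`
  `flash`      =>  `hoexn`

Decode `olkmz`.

might

In tiger: t→v is +2, i→l is +3, g→k is +4, e→j is +5 — the shift increases by 1 each position. Each letter shifts forward by (position + 2), i.e. 2, 3, 4, … — the shift grows by one for each successive letter.
Decoding olkmz: o−2=m, l−3=i, k−4=g, m−5=h, z−6=t.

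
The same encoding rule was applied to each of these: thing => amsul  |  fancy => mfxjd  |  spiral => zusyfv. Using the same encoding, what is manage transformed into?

tfxhlo

Shifts by position in thing: pos 0: t→a (+7), pos 1: h→m (+5), pos 2: i→s (+10), pos 3: n→u (+7), pos 4: g→l (+5) — repeating every 3. The shifts repeat in a cycle of length 3: positions 0,1,… shift by +7, +5, +10, then the pattern repeats.
Applying it to manage: m+7=t, a+5=f, n+10=x, a+7=h, g+5=l, e+10=o.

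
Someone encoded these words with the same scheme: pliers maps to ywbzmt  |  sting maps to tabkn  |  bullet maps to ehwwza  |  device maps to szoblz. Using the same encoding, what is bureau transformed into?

p(15)→y(24) and l(11)→w(22) fit y≡7x+23 (mod 26); the inverse of 7 mod 26 is 15. Each letter's alphabet position (a=0..z=25) is mapped through 7·x+23 mod 26 — an affine cipher.
For bureau: b(1)→7·1+23≡4=e; u(20)→7·20+23≡7=h; r(17)→7·17+23≡12=m; e(4)→7·4+23≡25=z; a(0)→7·0+23≡23=x; u(20)→7·20+23≡7=h (all mod 26).

ehmzxh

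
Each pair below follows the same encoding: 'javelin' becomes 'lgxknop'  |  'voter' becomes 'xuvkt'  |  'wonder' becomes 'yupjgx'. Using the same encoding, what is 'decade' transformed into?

It's a Vigenère-style cipher with numeric key [2,6]: position i shifts by key[i mod 2].
Applying it to decade: d+2=f, e+6=k, c+2=e, a+6=g, d+2=f, e+6=k.

fkegfk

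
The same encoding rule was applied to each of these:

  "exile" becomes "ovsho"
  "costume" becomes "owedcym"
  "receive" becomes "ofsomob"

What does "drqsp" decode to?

fight

The output letters match the input read backwards, each shifted +10: exile reversed is elixe. The word is reversed, then every letter is shifted forward by 10.
Undoing it on drqsp: shift back: d−10=t, r−10=h, q−10=g, s−10=i, p−10=f → thgif; then reverse → fight.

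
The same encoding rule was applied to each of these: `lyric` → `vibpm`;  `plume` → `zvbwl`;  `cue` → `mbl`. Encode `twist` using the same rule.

The shift depends on letter class: consonant l→v is +10, but vowel i→p is +7. The rule splits by letter class: vowels +7, consonants +10.
Applying it to twist: t(cons)+10=d, w(cons)+10=g, i(vowel)+7=p, s(cons)+10=c, t(cons)+10=d.

dgpcd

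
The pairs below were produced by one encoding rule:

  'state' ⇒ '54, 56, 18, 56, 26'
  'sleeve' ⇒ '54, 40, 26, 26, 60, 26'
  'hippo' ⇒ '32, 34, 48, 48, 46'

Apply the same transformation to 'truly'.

s(#19)→54 and t(#20)→56: differences scale by 2, so n = 2·pos + 16. Each letter becomes 2×(its alphabet position, a=1..z=26) + 16.
Applying it to truly: t=20→56, r=18→52, u=21→58, l=12→40, y=25→66.

56, 52, 58, 40, 66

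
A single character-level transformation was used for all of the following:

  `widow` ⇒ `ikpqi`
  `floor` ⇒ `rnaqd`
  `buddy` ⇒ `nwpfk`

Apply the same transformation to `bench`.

ngzet

Shifts by position in widow: pos 0: w→i (+12), pos 1: i→k (+2), pos 2: d→p (+12), pos 3: o→q (+2) — repeating every 2. A repeating key of period 2 is used — shifts +12, +2 over and over.
Applying it to bench: b+12=n, e+2=g, n+12=z, c+2=e, h+12=t.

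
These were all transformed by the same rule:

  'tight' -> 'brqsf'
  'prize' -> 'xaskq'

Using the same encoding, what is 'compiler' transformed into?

In tight: t→b is +8, i→r is +9, g→q is +10, h→s is +11 — the shift increases by 1 each position. Each letter shifts forward by (position + 8), i.e. 8, 9, 10, … — the shift grows by one for each successive letter.
For compiler: c+8=k, o+9=x, m+10=w, p+11=a, i+12=u, l+13=y, e+14=s, r+15=g.

kxwauysg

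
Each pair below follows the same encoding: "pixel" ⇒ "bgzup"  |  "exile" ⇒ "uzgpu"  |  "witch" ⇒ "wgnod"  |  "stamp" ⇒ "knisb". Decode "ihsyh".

armor

p(15)→b(1) and i(8)→g(6) fit y≡3x+8 (mod 26); the inverse of 3 mod 26 is 9. Each letter's alphabet position (a=0..z=25) is mapped through 3·x+8 mod 26 — an affine cipher.
Undoing it on ihsyh: i(8)→9·(8−8)≡0=a; h(7)→9·(7−8)≡17=r; s(18)→9·(18−8)≡12=m; y(24)→9·(24−8)≡14=o; h(7)→9·(7−8)≡17=r (all mod 26).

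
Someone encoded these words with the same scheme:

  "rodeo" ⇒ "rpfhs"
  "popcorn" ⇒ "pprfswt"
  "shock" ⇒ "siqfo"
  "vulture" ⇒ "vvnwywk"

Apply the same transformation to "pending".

pfpgmsm

In rodeo: r→r is +0, o→p is +1, d→f is +2, e→h is +3 — the shift increases by 1 each position. The shift increases by 1 at each position, starting from +0: 0, 1, 2, ….
On pending: p+0=p, e+1=f, n+2=p, d+3=g, i+4=m, n+5=s, g+6=m.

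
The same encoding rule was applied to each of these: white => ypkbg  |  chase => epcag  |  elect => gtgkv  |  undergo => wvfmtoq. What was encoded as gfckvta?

exactly

Shifts by position in white: pos 0: w→y (+2), pos 1: h→p (+8), pos 2: i→k (+2), pos 3: t→b (+8) — repeating every 2. It's a Vigenère-style cipher with numeric key [2,8]: position i shifts by key[i mod 2].
Reversing it on gfckvta: g−2=e, f−8=x, c−2=a, k−8=c, v−2=t, t−8=l, a−2=y.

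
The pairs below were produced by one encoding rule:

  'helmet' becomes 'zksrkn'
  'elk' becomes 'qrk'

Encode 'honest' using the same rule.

The output letters match the input read backwards, each shifted +6: helmet reversed is temleh. Two steps: reverse the string, then apply a Caesar shift of +6.
Applying it to honest: reverse → tsenoh; then shift: t+6=z, s+6=y, e+6=k, n+6=t, o+6=u, h+6=n.

zyktun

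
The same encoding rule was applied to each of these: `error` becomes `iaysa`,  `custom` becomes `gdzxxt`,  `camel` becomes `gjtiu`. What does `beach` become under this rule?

fnhgq

Shifts by position in error: pos 0: e→i (+4), pos 1: r→a (+9), pos 2: r→y (+7), pos 3: o→s (+4), pos 4: r→a (+9) — repeating every 3. The shifts repeat in a cycle of length 3: positions 0,1,… shift by +4, +9, +7, then the pattern repeats.
Applying it to beach: b+4=f, e+9=n, a+7=h, c+4=g, h+9=q.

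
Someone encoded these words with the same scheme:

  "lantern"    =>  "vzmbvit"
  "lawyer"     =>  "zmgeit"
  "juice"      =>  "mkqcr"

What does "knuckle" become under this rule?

mtskcvs

The output letters match the input read backwards, each shifted +8: lantern reversed is nretnal. The word is reversed, then every letter is shifted forward by 8.
On knuckle: reverse → elkcunk; then shift: e+8=m, l+8=t, k+8=s, c+8=k, u+8=c, n+8=v, k+8=s.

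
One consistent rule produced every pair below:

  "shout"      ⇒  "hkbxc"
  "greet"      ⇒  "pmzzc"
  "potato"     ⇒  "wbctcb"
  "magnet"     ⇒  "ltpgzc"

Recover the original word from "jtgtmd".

canary

s(18)→h(7) and h(7)→k(10) fit y≡21x+19 (mod 26); the inverse of 21 mod 26 is 5. Treating letters as 0–25, the rule is x ↦ 21x + 19 (mod 26).
Decoding jtgtmd: j(9)→5·(9−19)≡2=c; t(19)→5·(19−19)≡0=a; g(6)→5·(6−19)≡13=n; t(19)→5·(19−19)≡0=a; m(12)→5·(12−19)≡17=r; d(3)→5·(3−19)≡24=y (all mod 26).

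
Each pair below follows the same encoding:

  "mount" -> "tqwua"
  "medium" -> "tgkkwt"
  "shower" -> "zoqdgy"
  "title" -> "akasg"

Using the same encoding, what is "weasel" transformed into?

dgczgs

The shift depends on letter class: consonant m→t is +7, but vowel o→q is +2. Vowels shift forward by 2 and consonants shift forward by 7.
For weasel: w(cons)+7=d, e(vowel)+2=g, a(vowel)+2=c, s(cons)+7=z, e(vowel)+2=g, l(cons)+7=s.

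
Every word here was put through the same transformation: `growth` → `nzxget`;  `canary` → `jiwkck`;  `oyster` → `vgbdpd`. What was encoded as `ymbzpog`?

In growth: g→n is +7, r→z is +8, o→x is +9, w→g is +10 — the shift increases by 1 each position. The shift increases by 1 at each position, starting from +7: 7, 8, 9, ….
Reversing it on ymbzpog: y−7=r, m−8=e, b−9=s, z−10=p, p−11=e, o−12=c, g−13=t.

respect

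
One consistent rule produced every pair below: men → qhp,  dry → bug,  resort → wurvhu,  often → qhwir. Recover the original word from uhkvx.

The output letters match the input read backwards, each shifted +3: men reversed is nem. Two steps: reverse the string, then apply a Caesar shift of +3.
Decoding uhkvx: shift back: u−3=r, h−3=e, k−3=h, v−3=s, x−3=u → rehsu; then reverse → usher.

usher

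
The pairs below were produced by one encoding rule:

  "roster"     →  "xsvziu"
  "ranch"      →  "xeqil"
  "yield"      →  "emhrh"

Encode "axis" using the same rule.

Shifts by position in roster: pos 0: r→x (+6), pos 1: o→s (+4), pos 2: s→v (+3), pos 3: t→z (+6), pos 4: e→i (+4), pos 5: r→u (+3) — repeating every 3. A repeating key of period 3 is used — shifts +6, +4, +3 over and over.
On axis: a+6=g, x+4=b, i+3=l, s+6=y.

gbly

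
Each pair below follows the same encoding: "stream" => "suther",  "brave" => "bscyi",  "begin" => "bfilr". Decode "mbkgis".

maiden

In stream: s→s is +0, t→u is +1, r→t is +2, e→h is +3 — the shift increases by 1 each position. Each letter shifts forward by its position index (0, 1, 2, …) — the shift grows by one for each successive letter.
Undoing it on mbkgis: m−0=m, b−1=a, k−2=i, g−3=d, i−4=e, s−5=n.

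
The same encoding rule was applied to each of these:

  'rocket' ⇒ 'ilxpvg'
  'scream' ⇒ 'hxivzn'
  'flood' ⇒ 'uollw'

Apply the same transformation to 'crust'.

Each pair mirrors across the alphabet (r↔i, o↔l, c↔x): positions sum to 25. Letters are reflected about the middle of the alphabet (position → 25−position): Atbash.
For crust: c↔x, r↔i, u↔f, s↔h, t↔g.

xifhg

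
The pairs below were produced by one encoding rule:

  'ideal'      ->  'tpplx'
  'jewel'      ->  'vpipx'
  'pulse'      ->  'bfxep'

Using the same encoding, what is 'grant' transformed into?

sdlzf

Vowels shift forward by 11 and consonants shift forward by 12.
For grant: g(cons)+12=s, r(cons)+12=d, a(vowel)+11=l, n(cons)+12=z, t(cons)+12=f.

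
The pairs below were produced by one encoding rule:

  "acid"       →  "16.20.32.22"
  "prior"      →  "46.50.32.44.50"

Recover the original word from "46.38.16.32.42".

plain

a(#1)→16 and c(#3)→20: differences scale by 2, so n = 2·pos + 14. The formula is n = 2×(alphabet index, a=1) + 14.
Decoding 46.38.16.32.42: 46→(46−14)÷2=16=p, 38→(38−14)÷2=12=l, 16→(16−14)÷2=1=a, 32→(32−14)÷2=9=i, 42→(42−14)÷2=14=n.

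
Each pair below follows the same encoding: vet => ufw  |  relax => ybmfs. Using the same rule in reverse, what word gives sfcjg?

The output letters match the input read backwards, each shifted +1: vet reversed is tev. Read the word backwards and shift each letter +1.
Reversing it on sfcjg: shift back: s−1=r, f−1=e, c−1=b, j−1=i, g−1=f → rebif; then reverse → fiber.

fiber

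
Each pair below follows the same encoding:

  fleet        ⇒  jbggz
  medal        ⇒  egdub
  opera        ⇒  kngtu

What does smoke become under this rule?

wekyg

This is an affine cipher: with a=0,…,z=25, each position x becomes (3x+20) mod 26.
Applying it to smoke: s(18)→3·18+20≡22=w; m(12)→3·12+20≡4=e; o(14)→3·14+20≡10=k; k(10)→3·10+20≡24=y; e(4)→3·4+20≡6=g (all mod 26).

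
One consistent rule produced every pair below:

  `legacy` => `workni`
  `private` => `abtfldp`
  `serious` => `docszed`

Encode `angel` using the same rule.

Shifts by position in legacy: pos 0: l→w (+11), pos 1: e→o (+10), pos 2: g→r (+11), pos 3: a→k (+10) — repeating every 2. It's a Vigenère-style cipher with numeric key [11,10]: position i shifts by key[i mod 2].
On angel: a+11=l, n+10=x, g+11=r, e+10=o, l+11=w.

lxrow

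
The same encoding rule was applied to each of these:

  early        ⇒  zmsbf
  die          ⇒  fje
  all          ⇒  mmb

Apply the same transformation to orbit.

The word is reversed, then every letter is shifted forward by 1.
On orbit: reverse → tibro; then shift: t+1=u, i+1=j, b+1=c, r+1=s, o+1=p.

ujcsp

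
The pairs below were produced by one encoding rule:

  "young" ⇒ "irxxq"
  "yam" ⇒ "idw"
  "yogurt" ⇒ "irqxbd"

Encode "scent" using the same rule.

The shift depends on letter class: consonant y→i is +10, but vowel o→r is +3. Vowels shift forward by 3 and consonants shift forward by 10.
On scent: s(cons)+10=c, c(cons)+10=m, e(vowel)+3=h, n(cons)+10=x, t(cons)+10=d.

cmhxd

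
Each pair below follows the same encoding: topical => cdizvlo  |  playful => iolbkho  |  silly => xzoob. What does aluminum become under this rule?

lohtzyht

t(19)→c(2) and o(14)→d(3) fit y≡5x+11 (mod 26); the inverse of 5 mod 26 is 21. Treating letters as 0–25, the rule is x ↦ 5x + 11 (mod 26).
On aluminum: a(0)→5·0+11≡11=l; l(11)→5·11+11≡14=o; u(20)→5·20+11≡7=h; m(12)→5·12+11≡19=t; i(8)→5·8+11≡25=z; n(13)→5·13+11≡24=y; u(20)→5·20+11≡7=h; m(12)→5·12+11≡19=t (all mod 26).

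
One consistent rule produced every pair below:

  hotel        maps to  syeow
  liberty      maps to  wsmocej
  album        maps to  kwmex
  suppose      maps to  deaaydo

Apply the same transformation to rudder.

The shift depends on letter class: consonant h→s is +11, but vowel o→y is +10. Two shifts are in play — +10 for a/e/i/o/u, +11 for every other letter.
For rudder: r(cons)+11=c, u(vowel)+10=e, d(cons)+11=o, d(cons)+11=o, e(vowel)+10=o, r(cons)+11=c.

ceoooc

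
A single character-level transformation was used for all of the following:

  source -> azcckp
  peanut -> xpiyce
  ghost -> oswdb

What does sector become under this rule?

apkewc

Shifts by position in source: pos 0: s→a (+8), pos 1: o→z (+11), pos 2: u→c (+8), pos 3: r→c (+11) — repeating every 2. It's a Vigenère-style cipher with numeric key [8,11]: position i shifts by key[i mod 2].
On sector: s+8=a, e+11=p, c+8=k, t+11=e, o+8=w, r+11=c.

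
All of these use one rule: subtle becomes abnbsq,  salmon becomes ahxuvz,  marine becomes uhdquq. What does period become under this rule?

Shifts by position in subtle: pos 0: s→a (+8), pos 1: u→b (+7), pos 2: b→n (+12), pos 3: t→b (+8), pos 4: l→s (+7), pos 5: e→q (+12) — repeating every 3. The shifts repeat in a cycle of length 3: positions 0,1,… shift by +8, +7, +12, then the pattern repeats.
On period: p+8=x, e+7=l, r+12=d, i+8=q, o+7=v, d+12=p.

xldqvp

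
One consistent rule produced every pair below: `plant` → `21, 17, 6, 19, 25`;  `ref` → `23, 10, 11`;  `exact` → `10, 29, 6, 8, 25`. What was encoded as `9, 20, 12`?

p is letter #16 and maps to 21: an offset of 5. Each letter is replaced by its alphabet position (a=1..z=26) + 5.
Decoding 9, 20, 12: 9→(9−5)÷1=4=d, 20→(20−5)÷1=15=o, 12→(12−5)÷1=7=g.

dog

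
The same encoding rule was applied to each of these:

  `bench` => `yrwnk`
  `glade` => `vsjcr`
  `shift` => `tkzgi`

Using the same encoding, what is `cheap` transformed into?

b(1)→y(24) and e(4)→r(17) fit y≡15x+9 (mod 26); the inverse of 15 mod 26 is 7. This is an affine cipher: with a=0,…,z=25, each position x becomes (15x+9) mod 26.
Applying it to cheap: c(2)→15·2+9≡13=n; h(7)→15·7+9≡10=k; e(4)→15·4+9≡17=r; a(0)→15·0+9≡9=j; p(15)→15·15+9≡0=a (all mod 26).

nkrja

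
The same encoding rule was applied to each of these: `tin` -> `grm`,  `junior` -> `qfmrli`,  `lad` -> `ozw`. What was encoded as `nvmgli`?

mentor

Each pair mirrors across the alphabet (t↔g, i↔r, n↔m): positions sum to 25. Each letter is replaced by its mirror in the alphabet: a↔z, b↔y, c↔x, and so on (the Atbash cipher).
Reversing it on nvmgli: n↔m, v↔e, m↔n, g↔t, l↔o, i↔r.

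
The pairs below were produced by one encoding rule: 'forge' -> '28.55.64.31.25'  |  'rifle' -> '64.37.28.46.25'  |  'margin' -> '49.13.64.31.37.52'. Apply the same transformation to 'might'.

49.37.31.34.70

f(#6)→28 and o(#15)→55: differences scale by 3, so n = 3·pos + 10. Each letter becomes 3×(its alphabet position, a=1..z=26) + 10.
For might: m=13→49, i=9→37, g=7→31, h=8→34, t=20→70.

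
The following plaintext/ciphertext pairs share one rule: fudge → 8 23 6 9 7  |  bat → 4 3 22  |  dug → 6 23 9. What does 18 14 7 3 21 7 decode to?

The number is (letter's place in the alphabet, a=1) + 2.
Decoding 18 14 7 3 21 7: 18→(18−2)÷1=16=p, 14→(14−2)÷1=12=l, 7→(7−2)÷1=5=e, 3→(3−2)÷1=1=a, 21→(21−2)÷1=19=s, 7→(7−2)÷1=5=e.

please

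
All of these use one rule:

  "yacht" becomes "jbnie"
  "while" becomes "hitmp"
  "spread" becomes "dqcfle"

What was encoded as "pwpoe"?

event

It's a Vigenère-style cipher with numeric key [11,1]: position i shifts by key[i mod 2].
Reversing it on pwpoe: p−11=e, w−1=v, p−11=e, o−1=n, e−11=t.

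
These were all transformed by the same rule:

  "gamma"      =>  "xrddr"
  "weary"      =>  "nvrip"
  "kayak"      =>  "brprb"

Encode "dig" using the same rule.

Compare letters: g→x is +17, a→r is +17, m→d is +17 — a constant shift. It's a constant shift of +17 (ROT17).
On dig: d+17=u, i+17=z, g+17=x.

uzx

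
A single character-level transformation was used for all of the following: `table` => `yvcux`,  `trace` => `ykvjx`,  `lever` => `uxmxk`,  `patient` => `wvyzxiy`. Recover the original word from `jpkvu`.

coral

t(19)→y(24) and a(0)→v(21) fit y≡7x+21 (mod 26); the inverse of 7 mod 26 is 15. This is an affine cipher: with a=0,…,z=25, each position x becomes (7x+21) mod 26.
Reversing it on jpkvu: j(9)→15·(9−21)≡2=c; p(15)→15·(15−21)≡14=o; k(10)→15·(10−21)≡17=r; v(21)→15·(21−21)≡0=a; u(20)→15·(20−21)≡11=l (all mod 26).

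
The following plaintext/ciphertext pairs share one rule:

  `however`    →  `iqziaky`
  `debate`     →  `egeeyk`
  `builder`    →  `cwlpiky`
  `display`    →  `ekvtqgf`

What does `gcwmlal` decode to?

In however: h→i is +1, o→q is +2, w→z is +3, e→i is +4 — the shift increases by 1 each position. The shift increases by 1 at each position, starting from +1: 1, 2, 3, ….
Decoding gcwmlal: g−1=f, c−2=a, w−3=t, m−4=i, l−5=g, a−6=u, l−7=e.

fatigue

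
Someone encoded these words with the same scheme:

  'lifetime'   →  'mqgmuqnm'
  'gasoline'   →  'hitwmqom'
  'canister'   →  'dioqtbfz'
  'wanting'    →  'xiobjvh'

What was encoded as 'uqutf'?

title

Shifts by position in lifetime: pos 0: l→m (+1), pos 1: i→q (+8), pos 2: f→g (+1), pos 3: e→m (+8) — repeating every 2. A repeating key of period 2 is used — shifts +1, +8 over and over.
Undoing it on uqutf: u−1=t, q−8=i, u−1=t, t−8=l, f−1=e.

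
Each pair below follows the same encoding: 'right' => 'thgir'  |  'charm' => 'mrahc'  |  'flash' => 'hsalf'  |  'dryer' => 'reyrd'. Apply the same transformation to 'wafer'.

It's just the letters in reverse order.
For wafer: reverse → refaw.

refaw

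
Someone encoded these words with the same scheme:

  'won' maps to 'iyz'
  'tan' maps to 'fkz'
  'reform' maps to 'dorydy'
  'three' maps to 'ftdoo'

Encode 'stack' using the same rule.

efkow

The rule splits by letter class: vowels +10, consonants +12.
On stack: s(cons)+12=e, t(cons)+12=f, a(vowel)+10=k, c(cons)+12=o, k(cons)+12=w.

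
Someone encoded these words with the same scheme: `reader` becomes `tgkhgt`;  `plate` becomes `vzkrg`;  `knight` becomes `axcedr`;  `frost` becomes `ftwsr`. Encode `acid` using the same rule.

r(17)→t(19) and e(4)→g(6) fit y≡25x+10 (mod 26); the inverse of 25 mod 26 is 25. Treating letters as 0–25, the rule is x ↦ 25x + 10 (mod 26).
For acid: a(0)→25·0+10≡10=k; c(2)→25·2+10≡8=i; i(8)→25·8+10≡2=c; d(3)→25·3+10≡7=h (all mod 26).

kich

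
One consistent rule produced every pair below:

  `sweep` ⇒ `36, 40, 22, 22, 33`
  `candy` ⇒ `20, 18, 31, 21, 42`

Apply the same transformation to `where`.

s is letter #19 and maps to 36: an offset of 17. The number is (letter's place in the alphabet, a=1) + 17.
Applying it to where: w=23→40, h=8→25, e=5→22, r=18→35, e=5→22.

40, 25, 22, 35, 22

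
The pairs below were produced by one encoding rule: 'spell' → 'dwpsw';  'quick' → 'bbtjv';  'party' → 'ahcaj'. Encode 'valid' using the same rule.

ghwpo

It's a Vigenère-style cipher with numeric key [11,7]: position i shifts by key[i mod 2].
For valid: v+11=g, a+7=h, l+11=w, i+7=p, d+11=o.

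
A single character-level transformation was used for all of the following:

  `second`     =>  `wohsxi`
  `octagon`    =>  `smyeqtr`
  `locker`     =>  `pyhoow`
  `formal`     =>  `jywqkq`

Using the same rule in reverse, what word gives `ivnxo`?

A repeating key of period 3 is used — shifts +4, +10, +5 over and over.
Decoding ivnxo: i−4=e, v−10=l, n−5=i, x−4=t, o−10=e.

elite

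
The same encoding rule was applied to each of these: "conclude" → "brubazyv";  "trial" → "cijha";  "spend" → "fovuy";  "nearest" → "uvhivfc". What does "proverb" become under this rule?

c(2)→b(1) and o(14)→r(17) fit y≡23x+7 (mod 26); the inverse of 23 mod 26 is 17. Treating letters as 0–25, the rule is x ↦ 23x + 7 (mod 26).
Applying it to proverb: p(15)→23·15+7≡14=o; r(17)→23·17+7≡8=i; o(14)→23·14+7≡17=r; v(21)→23·21+7≡22=w; e(4)→23·4+7≡21=v; r(17)→23·17+7≡8=i; b(1)→23·1+7≡4=e (all mod 26).

oirwvie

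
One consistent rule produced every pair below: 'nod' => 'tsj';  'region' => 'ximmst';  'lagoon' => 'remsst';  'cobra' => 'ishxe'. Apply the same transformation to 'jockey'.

psiqie

The shift depends on letter class: consonant n→t is +6, but vowel o→s is +4. Two shifts are in play — +4 for a/e/i/o/u, +6 for every other letter.
For jockey: j(cons)+6=p, o(vowel)+4=s, c(cons)+6=i, k(cons)+6=q, e(vowel)+4=i, y(cons)+6=e.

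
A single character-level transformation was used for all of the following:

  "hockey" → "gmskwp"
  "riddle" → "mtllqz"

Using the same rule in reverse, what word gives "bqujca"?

submit

The output letters match the input read backwards, each shifted +8: hockey reversed is yekcoh. Read the word backwards and shift each letter +8.
Decoding bqujca: shift back: b−8=t, q−8=i, u−8=m, j−8=b, c−8=u, a−8=s → timbus; then reverse → submit.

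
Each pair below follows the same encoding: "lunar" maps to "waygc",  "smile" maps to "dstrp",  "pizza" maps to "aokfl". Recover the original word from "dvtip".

spice

A repeating key of period 2 is used — shifts +11, +6 over and over.
Decoding dvtip: d−11=s, v−6=p, t−11=i, i−6=c, p−11=e.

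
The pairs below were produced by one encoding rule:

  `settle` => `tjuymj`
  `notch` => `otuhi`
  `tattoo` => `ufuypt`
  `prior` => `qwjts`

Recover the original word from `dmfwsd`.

Shifts by position in settle: pos 0: s→t (+1), pos 1: e→j (+5), pos 2: t→u (+1), pos 3: t→y (+5) — repeating every 2. It's a Vigenère-style cipher with numeric key [1,5]: position i shifts by key[i mod 2].
Reversing it on dmfwsd: d−1=c, m−5=h, f−1=e, w−5=r, s−1=r, d−5=y.

cherry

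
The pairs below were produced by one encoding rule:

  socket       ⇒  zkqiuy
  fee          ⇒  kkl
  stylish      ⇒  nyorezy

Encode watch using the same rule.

Read the word backwards and shift each letter +6.
Applying it to watch: reverse → hctaw; then shift: h+6=n, c+6=i, t+6=z, a+6=g, w+6=c.

nizgc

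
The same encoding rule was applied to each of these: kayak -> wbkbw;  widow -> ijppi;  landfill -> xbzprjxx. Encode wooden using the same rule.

ipppfz

The rule splits by letter class: vowels +1, consonants +12.
For wooden: w(cons)+12=i, o(vowel)+1=p, o(vowel)+1=p, d(cons)+12=p, e(vowel)+1=f, n(cons)+12=z.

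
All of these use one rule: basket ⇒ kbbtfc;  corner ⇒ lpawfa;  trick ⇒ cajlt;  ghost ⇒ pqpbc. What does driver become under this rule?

majefa

The shift depends on letter class: consonant b→k is +9, but vowel a→b is +1. Two shifts are in play — +1 for a/e/i/o/u, +9 for every other letter.
Applying it to driver: d(cons)+9=m, r(cons)+9=a, i(vowel)+1=j, v(cons)+9=e, e(vowel)+1=f, r(cons)+9=a.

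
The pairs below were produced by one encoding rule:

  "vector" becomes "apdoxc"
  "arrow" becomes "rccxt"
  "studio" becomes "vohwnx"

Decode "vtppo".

sweet

This is an affine cipher: with a=0,…,z=25, each position x becomes (19x+17) mod 26.
Reversing it on vtppo: v(21)→11·(21−17)≡18=s; t(19)→11·(19−17)≡22=w; p(15)→11·(15−17)≡4=e; p(15)→11·(15−17)≡4=e; o(14)→11·(14−17)≡19=t (all mod 26).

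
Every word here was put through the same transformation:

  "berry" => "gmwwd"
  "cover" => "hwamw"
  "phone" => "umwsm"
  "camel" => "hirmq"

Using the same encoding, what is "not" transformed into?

swy

Vowels shift forward by 8 and consonants shift forward by 5.
On not: n(cons)+5=s, o(vowel)+8=w, t(cons)+5=y.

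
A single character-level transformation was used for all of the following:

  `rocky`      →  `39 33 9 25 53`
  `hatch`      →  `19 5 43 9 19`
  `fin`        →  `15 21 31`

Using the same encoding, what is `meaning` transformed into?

29 13 5 31 21 31 17

r(#18)→39 and o(#15)→33: differences scale by 2, so n = 2·pos + 3. The formula is n = 2×(alphabet index, a=1) + 3.
Applying it to meaning: m=13→29, e=5→13, a=1→5, n=14→31, i=9→21, n=14→31, g=7→17.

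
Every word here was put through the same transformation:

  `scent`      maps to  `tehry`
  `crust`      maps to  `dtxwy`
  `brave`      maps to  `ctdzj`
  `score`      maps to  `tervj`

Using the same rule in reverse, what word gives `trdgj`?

space

In scent: s→t is +1, c→e is +2, e→h is +3, n→r is +4 — the shift increases by 1 each position. Each letter shifts forward by (position + 1), i.e. 1, 2, 3, … — the shift grows by one for each successive letter.
Decoding trdgj: t−1=s, r−2=p, d−3=a, g−4=c, j−5=e.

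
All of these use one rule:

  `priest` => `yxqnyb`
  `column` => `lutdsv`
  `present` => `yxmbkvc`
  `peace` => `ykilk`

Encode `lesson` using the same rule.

ukabuv

Shifts by position in priest: pos 0: p→y (+9), pos 1: r→x (+6), pos 2: i→q (+8), pos 3: e→n (+9), pos 4: s→y (+6), pos 5: t→b (+8) — repeating every 3. A repeating key of period 3 is used — shifts +9, +6, +8 over and over.
Applying it to lesson: l+9=u, e+6=k, s+8=a, s+9=b, o+6=u, n+8=v.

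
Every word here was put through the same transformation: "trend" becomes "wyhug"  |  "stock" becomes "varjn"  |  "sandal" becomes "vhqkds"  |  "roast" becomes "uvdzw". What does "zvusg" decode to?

world

It's a Vigenère-style cipher with numeric key [3,7]: position i shifts by key[i mod 2].
Undoing it on zvusg: z−3=w, v−7=o, u−3=r, s−7=l, g−3=d.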